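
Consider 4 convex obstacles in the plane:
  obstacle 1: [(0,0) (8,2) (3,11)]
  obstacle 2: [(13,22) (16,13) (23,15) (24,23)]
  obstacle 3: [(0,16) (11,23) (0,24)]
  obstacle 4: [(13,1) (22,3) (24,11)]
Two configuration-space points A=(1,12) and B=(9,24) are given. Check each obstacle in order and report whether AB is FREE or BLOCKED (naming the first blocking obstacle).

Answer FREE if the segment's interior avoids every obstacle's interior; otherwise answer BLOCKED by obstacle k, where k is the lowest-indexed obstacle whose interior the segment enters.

BLOCKED by obstacle 3

Obstacle 1 [(0,0) (8,2) (3,11)]:
  edge (0,0)–(8,2): clear
  edge (8,2)–(3,11): clear
  edge (3,11)–(0,0): clear
  midpoint (5,18) outside
  → clear
Obstacle 2 [(13,22) (16,13) (23,15) (24,23)]:
  edge (13,22)–(16,13): clear
  edge (16,13)–(23,15): clear
  edge (23,15)–(24,23): clear
  edge (24,23)–(13,22): clear
  midpoint (5,18) outside
  → clear
Obstacle 3 [(0,16) (11,23) (0,24)]:
  edge (0,16)–(11,23): crosses AB
  edge (11,23)–(0,24): crosses AB
  edge (0,24)–(0,16): clear
  → BLOCKED
Obstacle 4 [(13,1) (22,3) (24,11)]:
  edge (13,1)–(22,3): clear
  edge (22,3)–(24,11): clear
  edge (24,11)–(13,1): clear
  midpoint (5,18) outside
  → clear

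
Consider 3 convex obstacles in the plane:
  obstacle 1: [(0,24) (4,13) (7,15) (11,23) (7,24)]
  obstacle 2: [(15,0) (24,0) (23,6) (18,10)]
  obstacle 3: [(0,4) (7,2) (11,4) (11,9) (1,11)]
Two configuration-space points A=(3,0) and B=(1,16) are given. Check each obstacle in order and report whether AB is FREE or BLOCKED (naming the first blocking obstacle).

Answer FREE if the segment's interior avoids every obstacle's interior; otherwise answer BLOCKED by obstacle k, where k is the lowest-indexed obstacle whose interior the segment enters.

Obstacle 1 [(0,24) (4,13) (7,15) (11,23) (7,24)]:
  edge (0,24)–(4,13): clear
  edge (4,13)–(7,15): clear
  edge (7,15)–(11,23): clear
  edge (11,23)–(7,24): clear
  edge (7,24)–(0,24): clear
  midpoint (2,8) outside
  → clear
Obstacle 2 [(15,0) (24,0) (23,6) (18,10)]:
  edge (15,0)–(24,0): clear
  edge (24,0)–(23,6): clear
  edge (23,6)–(18,10): clear
  edge (18,10)–(15,0): clear
  midpoint (2,8) outside
  → clear
Obstacle 3 [(0,4) (7,2) (11,4) (11,9) (1,11)]:
  edge (0,4)–(7,2): crosses AB
  edge (7,2)–(11,4): clear
  edge (11,4)–(11,9): clear
  edge (11,9)–(1,11): crosses AB
  edge (1,11)–(0,4): clear
  → BLOCKED

BLOCKED by obstacle 3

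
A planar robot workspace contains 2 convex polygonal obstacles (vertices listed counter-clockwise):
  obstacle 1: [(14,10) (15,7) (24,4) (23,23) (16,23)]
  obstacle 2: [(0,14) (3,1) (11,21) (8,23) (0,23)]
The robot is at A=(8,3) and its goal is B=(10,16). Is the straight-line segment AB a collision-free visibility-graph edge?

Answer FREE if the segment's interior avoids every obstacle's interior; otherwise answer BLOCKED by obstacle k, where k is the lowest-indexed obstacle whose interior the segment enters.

Obstacle 1 [(14,10) (15,7) (24,4) (23,23) (16,23)]:
  edge (14,10)–(15,7): clear
  edge (15,7)–(24,4): clear
  edge (24,4)–(23,23): clear
  edge (23,23)–(16,23): clear
  edge (16,23)–(14,10): clear
  midpoint (9,19/2) outside
  → clear
Obstacle 2 [(0,14) (3,1) (11,21) (8,23) (0,23)]:
  edge (0,14)–(3,1): clear
  edge (3,1)–(11,21): clear
  edge (11,21)–(8,23): clear
  edge (8,23)–(0,23): clear
  edge (0,23)–(0,14): clear
  midpoint (9,19/2) outside
  → clear

FREE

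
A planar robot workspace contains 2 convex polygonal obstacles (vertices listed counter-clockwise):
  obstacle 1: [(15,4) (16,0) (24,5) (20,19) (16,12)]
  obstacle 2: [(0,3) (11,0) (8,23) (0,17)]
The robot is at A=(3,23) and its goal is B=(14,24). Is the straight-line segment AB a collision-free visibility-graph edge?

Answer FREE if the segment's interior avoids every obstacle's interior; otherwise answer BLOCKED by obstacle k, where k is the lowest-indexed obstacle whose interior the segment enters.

FREE

Obstacle 1 [(15,4) (16,0) (24,5) (20,19) (16,12)]:
  edge (15,4)–(16,0): clear
  edge (16,0)–(24,5): clear
  edge (24,5)–(20,19): clear
  edge (20,19)–(16,12): clear
  edge (16,12)–(15,4): clear
  midpoint (17/2,47/2) outside
  → clear
Obstacle 2 [(0,3) (11,0) (8,23) (0,17)]:
  edge (0,3)–(11,0): clear
  edge (11,0)–(8,23): clear
  edge (8,23)–(0,17): clear
  edge (0,17)–(0,3): clear
  midpoint (17/2,47/2) outside
  → clear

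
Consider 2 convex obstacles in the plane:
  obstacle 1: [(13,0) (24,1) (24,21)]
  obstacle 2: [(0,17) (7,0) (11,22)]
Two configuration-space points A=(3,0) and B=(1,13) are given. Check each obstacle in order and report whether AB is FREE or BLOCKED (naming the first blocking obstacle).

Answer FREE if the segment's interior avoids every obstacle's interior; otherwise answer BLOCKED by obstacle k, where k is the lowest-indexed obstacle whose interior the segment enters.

FREE

Obstacle 1 [(13,0) (24,1) (24,21)]:
  edge (13,0)–(24,1): clear
  edge (24,1)–(24,21): clear
  edge (24,21)–(13,0): clear
  midpoint (2,13/2) outside
  → clear
Obstacle 2 [(0,17) (7,0) (11,22)]:
  edge (0,17)–(7,0): clear
  edge (7,0)–(11,22): clear
  edge (11,22)–(0,17): clear
  midpoint (2,13/2) outside
  → clear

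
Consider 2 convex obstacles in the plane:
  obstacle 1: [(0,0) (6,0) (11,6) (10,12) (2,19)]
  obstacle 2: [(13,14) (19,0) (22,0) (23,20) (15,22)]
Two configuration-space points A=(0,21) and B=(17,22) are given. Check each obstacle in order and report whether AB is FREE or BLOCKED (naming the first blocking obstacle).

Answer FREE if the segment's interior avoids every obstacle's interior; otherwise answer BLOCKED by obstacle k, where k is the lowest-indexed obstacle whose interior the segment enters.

Obstacle 1 [(0,0) (6,0) (11,6) (10,12) (2,19)]:
  edge (0,0)–(6,0): clear
  edge (6,0)–(11,6): clear
  edge (11,6)–(10,12): clear
  edge (10,12)–(2,19): clear
  edge (2,19)–(0,0): clear
  midpoint (17/2,43/2) outside
  → clear
Obstacle 2 [(13,14) (19,0) (22,0) (23,20) (15,22)]:
  edge (13,14)–(19,0): clear
  edge (19,0)–(22,0): clear
  edge (22,0)–(23,20): clear
  edge (23,20)–(15,22): crosses AB
  edge (15,22)–(13,14): crosses AB
  → BLOCKED

BLOCKED by obstacle 2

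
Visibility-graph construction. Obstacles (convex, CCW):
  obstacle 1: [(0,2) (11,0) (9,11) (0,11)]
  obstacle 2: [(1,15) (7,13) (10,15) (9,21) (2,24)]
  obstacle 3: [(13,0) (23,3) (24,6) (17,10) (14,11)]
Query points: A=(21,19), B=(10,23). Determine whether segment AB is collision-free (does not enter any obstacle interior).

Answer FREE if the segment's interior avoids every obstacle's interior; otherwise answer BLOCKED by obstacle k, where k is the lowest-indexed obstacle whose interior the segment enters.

Obstacle 1 [(0,2) (11,0) (9,11) (0,11)]:
  edge (0,2)–(11,0): clear
  edge (11,0)–(9,11): clear
  edge (9,11)–(0,11): clear
  edge (0,11)–(0,2): clear
  midpoint (31/2,21) outside
  → clear
Obstacle 2 [(1,15) (7,13) (10,15) (9,21) (2,24)]:
  edge (1,15)–(7,13): clear
  edge (7,13)–(10,15): clear
  edge (10,15)–(9,21): clear
  edge (9,21)–(2,24): clear
  edge (2,24)–(1,15): clear
  midpoint (31/2,21) outside
  → clear
Obstacle 3 [(13,0) (23,3) (24,6) (17,10) (14,11)]:
  edge (13,0)–(23,3): clear
  edge (23,3)–(24,6): clear
  edge (24,6)–(17,10): clear
  edge (17,10)–(14,11): clear
  edge (14,11)–(13,0): clear
  midpoint (31/2,21) outside
  → clear

FREE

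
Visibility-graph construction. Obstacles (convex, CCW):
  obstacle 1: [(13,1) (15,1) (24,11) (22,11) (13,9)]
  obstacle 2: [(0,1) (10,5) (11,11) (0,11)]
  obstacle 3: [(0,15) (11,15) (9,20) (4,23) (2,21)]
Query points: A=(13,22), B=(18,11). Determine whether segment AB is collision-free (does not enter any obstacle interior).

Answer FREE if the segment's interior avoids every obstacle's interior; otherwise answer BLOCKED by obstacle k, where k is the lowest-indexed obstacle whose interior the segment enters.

Obstacle 1 [(13,1) (15,1) (24,11) (22,11) (13,9)]:
  edge (13,1)–(15,1): clear
  edge (15,1)–(24,11): clear
  edge (24,11)–(22,11): clear
  edge (22,11)–(13,9): clear
  edge (13,9)–(13,1): clear
  midpoint (31/2,33/2) outside
  → clear
Obstacle 2 [(0,1) (10,5) (11,11) (0,11)]:
  edge (0,1)–(10,5): clear
  edge (10,5)–(11,11): clear
  edge (11,11)–(0,11): clear
  edge (0,11)–(0,1): clear
  midpoint (31/2,33/2) outside
  → clear
Obstacle 3 [(0,15) (11,15) (9,20) (4,23) (2,21)]:
  edge (0,15)–(11,15): clear
  edge (11,15)–(9,20): clear
  edge (9,20)–(4,23): clear
  edge (4,23)–(2,21): clear
  edge (2,21)–(0,15): clear
  midpoint (31/2,33/2) outside
  → clear

FREE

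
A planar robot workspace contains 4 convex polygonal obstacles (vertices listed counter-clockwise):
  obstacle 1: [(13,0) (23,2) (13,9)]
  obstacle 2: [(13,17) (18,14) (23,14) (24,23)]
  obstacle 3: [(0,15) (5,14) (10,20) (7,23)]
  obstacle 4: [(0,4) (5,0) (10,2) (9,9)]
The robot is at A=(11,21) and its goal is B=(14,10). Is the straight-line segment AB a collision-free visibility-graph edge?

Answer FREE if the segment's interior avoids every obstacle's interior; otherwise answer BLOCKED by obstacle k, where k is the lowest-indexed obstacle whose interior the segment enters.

Obstacle 1 [(13,0) (23,2) (13,9)]:
  edge (13,0)–(23,2): clear
  edge (23,2)–(13,9): clear
  edge (13,9)–(13,0): clear
  midpoint (25/2,31/2) outside
  → clear
Obstacle 2 [(13,17) (18,14) (23,14) (24,23)]:
  edge (13,17)–(18,14): clear
  edge (18,14)–(23,14): clear
  edge (23,14)–(24,23): clear
  edge (24,23)–(13,17): clear
  midpoint (25/2,31/2) outside
  → clear
Obstacle 3 [(0,15) (5,14) (10,20) (7,23)]:
  edge (0,15)–(5,14): clear
  edge (5,14)–(10,20): clear
  edge (10,20)–(7,23): clear
  edge (7,23)–(0,15): clear
  midpoint (25/2,31/2) outside
  → clear
Obstacle 4 [(0,4) (5,0) (10,2) (9,9)]:
  edge (0,4)–(5,0): clear
  edge (5,0)–(10,2): clear
  edge (10,2)–(9,9): clear
  edge (9,9)–(0,4): clear
  midpoint (25/2,31/2) outside
  → clear

FREE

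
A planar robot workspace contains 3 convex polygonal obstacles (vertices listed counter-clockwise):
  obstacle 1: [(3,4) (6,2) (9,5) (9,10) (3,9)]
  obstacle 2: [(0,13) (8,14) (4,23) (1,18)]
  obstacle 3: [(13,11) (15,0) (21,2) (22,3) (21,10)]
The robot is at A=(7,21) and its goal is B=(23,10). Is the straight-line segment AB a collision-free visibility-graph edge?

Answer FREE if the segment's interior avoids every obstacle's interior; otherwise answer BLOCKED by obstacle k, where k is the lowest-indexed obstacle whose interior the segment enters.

FREE

Obstacle 1 [(3,4) (6,2) (9,5) (9,10) (3,9)]:
  edge (3,4)–(6,2): clear
  edge (6,2)–(9,5): clear
  edge (9,5)–(9,10): clear
  edge (9,10)–(3,9): clear
  edge (3,9)–(3,4): clear
  midpoint (15,31/2) outside
  → clear
Obstacle 2 [(0,13) (8,14) (4,23) (1,18)]:
  edge (0,13)–(8,14): clear
  edge (8,14)–(4,23): clear
  edge (4,23)–(1,18): clear
  edge (1,18)–(0,13): clear
  midpoint (15,31/2) outside
  → clear
Obstacle 3 [(13,11) (15,0) (21,2) (22,3) (21,10)]:
  edge (13,11)–(15,0): clear
  edge (15,0)–(21,2): clear
  edge (21,2)–(22,3): clear
  edge (22,3)–(21,10): clear
  edge (21,10)–(13,11): clear
  midpoint (15,31/2) outside
  → clear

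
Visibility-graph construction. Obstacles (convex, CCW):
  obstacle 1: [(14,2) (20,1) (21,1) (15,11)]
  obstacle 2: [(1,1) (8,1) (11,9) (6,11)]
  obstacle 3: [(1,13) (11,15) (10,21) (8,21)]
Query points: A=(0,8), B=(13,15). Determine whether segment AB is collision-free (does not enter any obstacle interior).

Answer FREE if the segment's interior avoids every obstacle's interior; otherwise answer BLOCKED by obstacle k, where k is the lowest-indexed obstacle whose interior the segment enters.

FREE

Obstacle 1 [(14,2) (20,1) (21,1) (15,11)]:
  edge (14,2)–(20,1): clear
  edge (20,1)–(21,1): clear
  edge (21,1)–(15,11): clear
  edge (15,11)–(14,2): clear
  midpoint (13/2,23/2) outside
  → clear
Obstacle 2 [(1,1) (8,1) (11,9) (6,11)]:
  edge (1,1)–(8,1): clear
  edge (8,1)–(11,9): clear
  edge (11,9)–(6,11): clear
  edge (6,11)–(1,1): clear
  midpoint (13/2,23/2) outside
  → clear
Obstacle 3 [(1,13) (11,15) (10,21) (8,21)]:
  edge (1,13)–(11,15): clear
  edge (11,15)–(10,21): clear
  edge (10,21)–(8,21): clear
  edge (8,21)–(1,13): clear
  midpoint (13/2,23/2) outside
  → clear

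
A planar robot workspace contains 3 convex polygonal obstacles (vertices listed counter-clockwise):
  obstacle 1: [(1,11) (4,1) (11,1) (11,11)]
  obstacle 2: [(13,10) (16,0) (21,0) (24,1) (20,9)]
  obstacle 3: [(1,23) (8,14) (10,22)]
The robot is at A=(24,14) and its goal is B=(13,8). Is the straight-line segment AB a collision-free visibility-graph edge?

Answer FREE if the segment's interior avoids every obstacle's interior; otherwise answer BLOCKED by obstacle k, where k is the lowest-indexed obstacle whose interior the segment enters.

BLOCKED by obstacle 2

Obstacle 1 [(1,11) (4,1) (11,1) (11,11)]:
  edge (1,11)–(4,1): clear
  edge (4,1)–(11,1): clear
  edge (11,1)–(11,11): clear
  edge (11,11)–(1,11): clear
  midpoint (37/2,11) outside
  → clear
Obstacle 2 [(13,10) (16,0) (21,0) (24,1) (20,9)]:
  edge (13,10)–(16,0): crosses AB
  edge (16,0)–(21,0): clear
  edge (21,0)–(24,1): clear
  edge (24,1)–(20,9): clear
  edge (20,9)–(13,10): crosses AB
  → BLOCKED
Obstacle 3 [(1,23) (8,14) (10,22)]:
  edge (1,23)–(8,14): clear
  edge (8,14)–(10,22): clear
  edge (10,22)–(1,23): clear
  midpoint (37/2,11) outside
  → clear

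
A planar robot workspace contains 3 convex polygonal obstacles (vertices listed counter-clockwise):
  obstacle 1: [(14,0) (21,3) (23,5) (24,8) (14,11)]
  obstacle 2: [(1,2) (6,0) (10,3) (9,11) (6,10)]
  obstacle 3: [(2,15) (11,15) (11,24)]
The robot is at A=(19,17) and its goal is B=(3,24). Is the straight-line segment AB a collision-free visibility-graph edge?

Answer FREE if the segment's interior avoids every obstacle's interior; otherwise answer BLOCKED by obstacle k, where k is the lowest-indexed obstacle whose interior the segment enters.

BLOCKED by obstacle 3

Obstacle 1 [(14,0) (21,3) (23,5) (24,8) (14,11)]:
  edge (14,0)–(21,3): clear
  edge (21,3)–(23,5): clear
  edge (23,5)–(24,8): clear
  edge (24,8)–(14,11): clear
  edge (14,11)–(14,0): clear
  midpoint (11,41/2) outside
  → clear
Obstacle 2 [(1,2) (6,0) (10,3) (9,11) (6,10)]:
  edge (1,2)–(6,0): clear
  edge (6,0)–(10,3): clear
  edge (10,3)–(9,11): clear
  edge (9,11)–(6,10): clear
  edge (6,10)–(1,2): clear
  midpoint (11,41/2) outside
  → clear
Obstacle 3 [(2,15) (11,15) (11,24)]:
  edge (2,15)–(11,15): clear
  edge (11,15)–(11,24): crosses AB
  edge (11,24)–(2,15): crosses AB
  → BLOCKED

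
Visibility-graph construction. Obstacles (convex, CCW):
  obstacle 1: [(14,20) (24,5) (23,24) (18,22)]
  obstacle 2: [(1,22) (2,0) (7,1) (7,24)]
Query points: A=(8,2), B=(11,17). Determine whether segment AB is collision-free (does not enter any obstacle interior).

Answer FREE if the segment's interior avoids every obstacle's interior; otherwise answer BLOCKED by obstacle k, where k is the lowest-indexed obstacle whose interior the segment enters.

FREE

Obstacle 1 [(14,20) (24,5) (23,24) (18,22)]:
  edge (14,20)–(24,5): clear
  edge (24,5)–(23,24): clear
  edge (23,24)–(18,22): clear
  edge (18,22)–(14,20): clear
  midpoint (19/2,19/2) outside
  → clear
Obstacle 2 [(1,22) (2,0) (7,1) (7,24)]:
  edge (1,22)–(2,0): clear
  edge (2,0)–(7,1): clear
  edge (7,1)–(7,24): clear
  edge (7,24)–(1,22): clear
  midpoint (19/2,19/2) outside
  → clear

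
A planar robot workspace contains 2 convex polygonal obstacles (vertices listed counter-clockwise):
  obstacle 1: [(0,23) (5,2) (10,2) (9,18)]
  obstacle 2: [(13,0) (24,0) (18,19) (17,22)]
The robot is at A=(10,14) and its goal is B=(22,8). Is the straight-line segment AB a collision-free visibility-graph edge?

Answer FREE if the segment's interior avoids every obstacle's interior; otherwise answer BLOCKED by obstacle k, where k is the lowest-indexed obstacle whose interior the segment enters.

BLOCKED by obstacle 2

Obstacle 1 [(0,23) (5,2) (10,2) (9,18)]:
  edge (0,23)–(5,2): clear
  edge (5,2)–(10,2): clear
  edge (10,2)–(9,18): clear
  edge (9,18)–(0,23): clear
  midpoint (16,11) outside
  → clear
Obstacle 2 [(13,0) (24,0) (18,19) (17,22)]:
  edge (13,0)–(24,0): clear
  edge (24,0)–(18,19): crosses AB
  edge (18,19)–(17,22): clear
  edge (17,22)–(13,0): crosses AB
  → BLOCKED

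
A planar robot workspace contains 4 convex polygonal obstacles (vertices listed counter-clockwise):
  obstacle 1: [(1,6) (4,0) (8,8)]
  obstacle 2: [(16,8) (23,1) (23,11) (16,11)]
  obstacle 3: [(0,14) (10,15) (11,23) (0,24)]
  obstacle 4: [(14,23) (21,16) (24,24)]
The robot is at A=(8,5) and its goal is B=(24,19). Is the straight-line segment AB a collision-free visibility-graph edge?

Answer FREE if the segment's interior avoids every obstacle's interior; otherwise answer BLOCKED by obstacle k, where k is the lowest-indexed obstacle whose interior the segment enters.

Obstacle 1 [(1,6) (4,0) (8,8)]:
  edge (1,6)–(4,0): clear
  edge (4,0)–(8,8): clear
  edge (8,8)–(1,6): clear
  midpoint (16,12) outside
  → clear
Obstacle 2 [(16,8) (23,1) (23,11) (16,11)]:
  edge (16,8)–(23,1): clear
  edge (23,1)–(23,11): clear
  edge (23,11)–(16,11): clear
  edge (16,11)–(16,8): clear
  midpoint (16,12) outside
  → clear
Obstacle 3 [(0,14) (10,15) (11,23) (0,24)]:
  edge (0,14)–(10,15): clear
  edge (10,15)–(11,23): clear
  edge (11,23)–(0,24): clear
  edge (0,24)–(0,14): clear
  midpoint (16,12) outside
  → clear
Obstacle 4 [(14,23) (21,16) (24,24)]:
  edge (14,23)–(21,16): crosses AB
  edge (21,16)–(24,24): crosses AB
  edge (24,24)–(14,23): clear
  → BLOCKED

BLOCKED by obstacle 4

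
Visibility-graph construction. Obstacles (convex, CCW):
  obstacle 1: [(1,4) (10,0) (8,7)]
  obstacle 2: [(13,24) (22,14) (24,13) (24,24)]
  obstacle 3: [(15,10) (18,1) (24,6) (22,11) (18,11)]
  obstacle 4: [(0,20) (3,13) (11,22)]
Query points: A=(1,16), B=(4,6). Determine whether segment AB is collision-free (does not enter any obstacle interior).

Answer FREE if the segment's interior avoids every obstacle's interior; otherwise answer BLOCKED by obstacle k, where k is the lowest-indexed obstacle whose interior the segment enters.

FREE

Obstacle 1 [(1,4) (10,0) (8,7)]:
  edge (1,4)–(10,0): clear
  edge (10,0)–(8,7): clear
  edge (8,7)–(1,4): clear
  midpoint (5/2,11) outside
  → clear
Obstacle 2 [(13,24) (22,14) (24,13) (24,24)]:
  edge (13,24)–(22,14): clear
  edge (22,14)–(24,13): clear
  edge (24,13)–(24,24): clear
  edge (24,24)–(13,24): clear
  midpoint (5/2,11) outside
  → clear
Obstacle 3 [(15,10) (18,1) (24,6) (22,11) (18,11)]:
  edge (15,10)–(18,1): clear
  edge (18,1)–(24,6): clear
  edge (24,6)–(22,11): clear
  edge (22,11)–(18,11): clear
  edge (18,11)–(15,10): clear
  midpoint (5/2,11) outside
  → clear
Obstacle 4 [(0,20) (3,13) (11,22)]:
  edge (0,20)–(3,13): clear
  edge (3,13)–(11,22): clear
  edge (11,22)–(0,20): clear
  midpoint (5/2,11) outside
  → clear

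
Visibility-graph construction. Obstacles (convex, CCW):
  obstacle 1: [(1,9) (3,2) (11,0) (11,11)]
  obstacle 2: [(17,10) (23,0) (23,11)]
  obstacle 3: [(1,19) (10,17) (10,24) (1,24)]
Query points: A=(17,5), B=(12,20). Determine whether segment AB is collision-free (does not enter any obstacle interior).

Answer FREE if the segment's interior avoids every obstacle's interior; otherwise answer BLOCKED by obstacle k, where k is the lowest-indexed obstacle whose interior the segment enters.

Obstacle 1 [(1,9) (3,2) (11,0) (11,11)]:
  edge (1,9)–(3,2): clear
  edge (3,2)–(11,0): clear
  edge (11,0)–(11,11): clear
  edge (11,11)–(1,9): clear
  midpoint (29/2,25/2) outside
  → clear
Obstacle 2 [(17,10) (23,0) (23,11)]:
  edge (17,10)–(23,0): clear
  edge (23,0)–(23,11): clear
  edge (23,11)–(17,10): clear
  midpoint (29/2,25/2) outside
  → clear
Obstacle 3 [(1,19) (10,17) (10,24) (1,24)]:
  edge (1,19)–(10,17): clear
  edge (10,17)–(10,24): clear
  edge (10,24)–(1,24): clear
  edge (1,24)–(1,19): clear
  midpoint (29/2,25/2) outside
  → clear

FREE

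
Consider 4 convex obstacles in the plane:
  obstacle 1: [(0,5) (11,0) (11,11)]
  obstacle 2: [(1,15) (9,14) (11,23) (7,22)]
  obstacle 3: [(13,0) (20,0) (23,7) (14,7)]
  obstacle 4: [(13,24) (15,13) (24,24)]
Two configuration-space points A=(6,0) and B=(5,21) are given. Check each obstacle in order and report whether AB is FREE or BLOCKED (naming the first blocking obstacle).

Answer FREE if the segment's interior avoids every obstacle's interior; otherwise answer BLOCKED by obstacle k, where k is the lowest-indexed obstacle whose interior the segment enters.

BLOCKED by obstacle 1

Obstacle 1 [(0,5) (11,0) (11,11)]:
  edge (0,5)–(11,0): crosses AB
  edge (11,0)–(11,11): clear
  edge (11,11)–(0,5): crosses AB
  → BLOCKED
Obstacle 2 [(1,15) (9,14) (11,23) (7,22)]:
  edge (1,15)–(9,14): crosses AB
  edge (9,14)–(11,23): clear
  edge (11,23)–(7,22): clear
  edge (7,22)–(1,15): crosses AB
  → BLOCKED
Obstacle 3 [(13,0) (20,0) (23,7) (14,7)]:
  edge (13,0)–(20,0): clear
  edge (20,0)–(23,7): clear
  edge (23,7)–(14,7): clear
  edge (14,7)–(13,0): clear
  midpoint (11/2,21/2) outside
  → clear
Obstacle 4 [(13,24) (15,13) (24,24)]:
  edge (13,24)–(15,13): clear
  edge (15,13)–(24,24): clear
  edge (24,24)–(13,24): clear
  midpoint (11/2,21/2) outside
  → clear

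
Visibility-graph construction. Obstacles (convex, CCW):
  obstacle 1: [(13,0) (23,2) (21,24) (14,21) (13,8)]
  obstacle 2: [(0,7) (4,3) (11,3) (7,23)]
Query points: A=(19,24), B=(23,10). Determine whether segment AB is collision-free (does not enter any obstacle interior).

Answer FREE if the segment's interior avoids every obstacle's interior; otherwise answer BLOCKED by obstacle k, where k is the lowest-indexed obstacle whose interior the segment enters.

BLOCKED by obstacle 1

Obstacle 1 [(13,0) (23,2) (21,24) (14,21) (13,8)]:
  edge (13,0)–(23,2): clear
  edge (23,2)–(21,24): crosses AB
  edge (21,24)–(14,21): crosses AB
  edge (14,21)–(13,8): clear
  edge (13,8)–(13,0): clear
  → BLOCKED
Obstacle 2 [(0,7) (4,3) (11,3) (7,23)]:
  edge (0,7)–(4,3): clear
  edge (4,3)–(11,3): clear
  edge (11,3)–(7,23): clear
  edge (7,23)–(0,7): clear
  midpoint (21,17) outside
  → clear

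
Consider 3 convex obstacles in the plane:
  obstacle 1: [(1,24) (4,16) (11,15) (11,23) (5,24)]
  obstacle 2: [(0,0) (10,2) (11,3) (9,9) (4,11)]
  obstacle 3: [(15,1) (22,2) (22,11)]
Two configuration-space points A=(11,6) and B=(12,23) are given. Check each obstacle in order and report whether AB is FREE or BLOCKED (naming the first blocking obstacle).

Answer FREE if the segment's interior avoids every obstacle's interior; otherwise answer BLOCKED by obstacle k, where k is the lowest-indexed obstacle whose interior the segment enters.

FREE

Obstacle 1 [(1,24) (4,16) (11,15) (11,23) (5,24)]:
  edge (1,24)–(4,16): clear
  edge (4,16)–(11,15): clear
  edge (11,15)–(11,23): clear
  edge (11,23)–(5,24): clear
  edge (5,24)–(1,24): clear
  midpoint (23/2,29/2) outside
  → clear
Obstacle 2 [(0,0) (10,2) (11,3) (9,9) (4,11)]:
  edge (0,0)–(10,2): clear
  edge (10,2)–(11,3): clear
  edge (11,3)–(9,9): clear
  edge (9,9)–(4,11): clear
  edge (4,11)–(0,0): clear
  midpoint (23/2,29/2) outside
  → clear
Obstacle 3 [(15,1) (22,2) (22,11)]:
  edge (15,1)–(22,2): clear
  edge (22,2)–(22,11): clear
  edge (22,11)–(15,1): clear
  midpoint (23/2,29/2) outside
  → clear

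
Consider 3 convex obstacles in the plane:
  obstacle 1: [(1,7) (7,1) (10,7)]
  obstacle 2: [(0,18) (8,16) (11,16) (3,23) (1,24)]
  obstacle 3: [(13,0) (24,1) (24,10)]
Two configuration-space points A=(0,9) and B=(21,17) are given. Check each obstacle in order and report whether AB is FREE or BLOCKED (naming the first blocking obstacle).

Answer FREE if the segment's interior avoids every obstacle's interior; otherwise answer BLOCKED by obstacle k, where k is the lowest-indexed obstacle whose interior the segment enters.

Obstacle 1 [(1,7) (7,1) (10,7)]:
  edge (1,7)–(7,1): clear
  edge (7,1)–(10,7): clear
  edge (10,7)–(1,7): clear
  midpoint (21/2,13) outside
  → clear
Obstacle 2 [(0,18) (8,16) (11,16) (3,23) (1,24)]:
  edge (0,18)–(8,16): clear
  edge (8,16)–(11,16): clear
  edge (11,16)–(3,23): clear
  edge (3,23)–(1,24): clear
  edge (1,24)–(0,18): clear
  midpoint (21/2,13) outside
  → clear
Obstacle 3 [(13,0) (24,1) (24,10)]:
  edge (13,0)–(24,1): clear
  edge (24,1)–(24,10): clear
  edge (24,10)–(13,0): clear
  midpoint (21/2,13) outside
  → clear

FREE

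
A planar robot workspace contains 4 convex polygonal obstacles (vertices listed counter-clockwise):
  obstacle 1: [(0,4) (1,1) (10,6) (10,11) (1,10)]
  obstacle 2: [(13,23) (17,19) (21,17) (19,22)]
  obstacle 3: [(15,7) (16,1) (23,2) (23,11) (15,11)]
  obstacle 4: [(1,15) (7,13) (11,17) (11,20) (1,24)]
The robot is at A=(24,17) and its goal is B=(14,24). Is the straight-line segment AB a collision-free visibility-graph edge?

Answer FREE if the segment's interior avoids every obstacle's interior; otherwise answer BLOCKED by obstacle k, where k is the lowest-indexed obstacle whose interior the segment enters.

Obstacle 1 [(0,4) (1,1) (10,6) (10,11) (1,10)]:
  edge (0,4)–(1,1): clear
  edge (1,1)–(10,6): clear
  edge (10,6)–(10,11): clear
  edge (10,11)–(1,10): clear
  edge (1,10)–(0,4): clear
  midpoint (19,41/2) outside
  → clear
Obstacle 2 [(13,23) (17,19) (21,17) (19,22)]:
  edge (13,23)–(17,19): clear
  edge (17,19)–(21,17): clear
  edge (21,17)–(19,22): crosses AB
  edge (19,22)–(13,23): crosses AB
  → BLOCKED
Obstacle 3 [(15,7) (16,1) (23,2) (23,11) (15,11)]:
  edge (15,7)–(16,1): clear
  edge (16,1)–(23,2): clear
  edge (23,2)–(23,11): clear
  edge (23,11)–(15,11): clear
  edge (15,11)–(15,7): clear
  midpoint (19,41/2) outside
  → clear
Obstacle 4 [(1,15) (7,13) (11,17) (11,20) (1,24)]:
  edge (1,15)–(7,13): clear
  edge (7,13)–(11,17): clear
  edge (11,17)–(11,20): clear
  edge (11,20)–(1,24): clear
  edge (1,24)–(1,15): clear
  midpoint (19,41/2) outside
  → clear

BLOCKED by obstacle 2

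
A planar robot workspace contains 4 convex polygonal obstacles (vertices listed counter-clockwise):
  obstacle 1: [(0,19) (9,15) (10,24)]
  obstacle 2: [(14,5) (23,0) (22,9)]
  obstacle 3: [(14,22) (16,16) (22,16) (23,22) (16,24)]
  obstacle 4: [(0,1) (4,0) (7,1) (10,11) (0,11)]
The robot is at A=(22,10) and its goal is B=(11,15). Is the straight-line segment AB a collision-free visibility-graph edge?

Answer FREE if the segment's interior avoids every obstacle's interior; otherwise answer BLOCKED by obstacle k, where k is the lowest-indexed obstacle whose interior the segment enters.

FREE

Obstacle 1 [(0,19) (9,15) (10,24)]:
  edge (0,19)–(9,15): clear
  edge (9,15)–(10,24): clear
  edge (10,24)–(0,19): clear
  midpoint (33/2,25/2) outside
  → clear
Obstacle 2 [(14,5) (23,0) (22,9)]:
  edge (14,5)–(23,0): clear
  edge (23,0)–(22,9): clear
  edge (22,9)–(14,5): clear
  midpoint (33/2,25/2) outside
  → clear
Obstacle 3 [(14,22) (16,16) (22,16) (23,22) (16,24)]:
  edge (14,22)–(16,16): clear
  edge (16,16)–(22,16): clear
  edge (22,16)–(23,22): clear
  edge (23,22)–(16,24): clear
  edge (16,24)–(14,22): clear
  midpoint (33/2,25/2) outside
  → clear
Obstacle 4 [(0,1) (4,0) (7,1) (10,11) (0,11)]:
  edge (0,1)–(4,0): clear
  edge (4,0)–(7,1): clear
  edge (7,1)–(10,11): clear
  edge (10,11)–(0,11): clear
  edge (0,11)–(0,1): clear
  midpoint (33/2,25/2) outside
  → clear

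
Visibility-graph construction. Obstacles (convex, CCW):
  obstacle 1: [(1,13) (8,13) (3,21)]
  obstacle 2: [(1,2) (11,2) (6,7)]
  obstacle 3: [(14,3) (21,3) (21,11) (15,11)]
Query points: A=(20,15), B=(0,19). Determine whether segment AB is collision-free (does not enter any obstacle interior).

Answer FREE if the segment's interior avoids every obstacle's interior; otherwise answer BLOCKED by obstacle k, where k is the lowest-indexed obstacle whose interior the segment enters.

Obstacle 1 [(1,13) (8,13) (3,21)]:
  edge (1,13)–(8,13): clear
  edge (8,13)–(3,21): crosses AB
  edge (3,21)–(1,13): crosses AB
  → BLOCKED
Obstacle 2 [(1,2) (11,2) (6,7)]:
  edge (1,2)–(11,2): clear
  edge (11,2)–(6,7): clear
  edge (6,7)–(1,2): clear
  midpoint (10,17) outside
  → clear
Obstacle 3 [(14,3) (21,3) (21,11) (15,11)]:
  edge (14,3)–(21,3): clear
  edge (21,3)–(21,11): clear
  edge (21,11)–(15,11): clear
  edge (15,11)–(14,3): clear
  midpoint (10,17) outside
  → clear

BLOCKED by obstacle 1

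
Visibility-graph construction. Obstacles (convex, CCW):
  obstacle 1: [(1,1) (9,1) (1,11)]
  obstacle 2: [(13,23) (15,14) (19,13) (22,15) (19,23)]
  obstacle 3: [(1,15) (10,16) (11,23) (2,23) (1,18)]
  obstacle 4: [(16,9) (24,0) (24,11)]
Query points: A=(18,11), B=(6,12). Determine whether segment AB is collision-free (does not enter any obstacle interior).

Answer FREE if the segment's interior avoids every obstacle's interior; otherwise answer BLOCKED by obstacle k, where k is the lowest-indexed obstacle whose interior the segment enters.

Obstacle 1 [(1,1) (9,1) (1,11)]:
  edge (1,1)–(9,1): clear
  edge (9,1)–(1,11): clear
  edge (1,11)–(1,1): clear
  midpoint (12,23/2) outside
  → clear
Obstacle 2 [(13,23) (15,14) (19,13) (22,15) (19,23)]:
  edge (13,23)–(15,14): clear
  edge (15,14)–(19,13): clear
  edge (19,13)–(22,15): clear
  edge (22,15)–(19,23): clear
  edge (19,23)–(13,23): clear
  midpoint (12,23/2) outside
  → clear
Obstacle 3 [(1,15) (10,16) (11,23) (2,23) (1,18)]:
  edge (1,15)–(10,16): clear
  edge (10,16)–(11,23): clear
  edge (11,23)–(2,23): clear
  edge (2,23)–(1,18): clear
  edge (1,18)–(1,15): clear
  midpoint (12,23/2) outside
  → clear
Obstacle 4 [(16,9) (24,0) (24,11)]:
  edge (16,9)–(24,0): clear
  edge (24,0)–(24,11): clear
  edge (24,11)–(16,9): clear
  midpoint (12,23/2) outside
  → clear

FREE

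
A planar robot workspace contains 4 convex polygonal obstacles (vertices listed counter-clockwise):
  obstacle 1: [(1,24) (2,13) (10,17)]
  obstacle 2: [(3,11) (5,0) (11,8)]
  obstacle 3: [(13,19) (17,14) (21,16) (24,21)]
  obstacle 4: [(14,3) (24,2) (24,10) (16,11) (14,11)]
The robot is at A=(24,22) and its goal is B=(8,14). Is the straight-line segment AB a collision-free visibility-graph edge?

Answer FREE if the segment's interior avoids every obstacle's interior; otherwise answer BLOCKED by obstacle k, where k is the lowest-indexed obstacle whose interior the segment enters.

Obstacle 1 [(1,24) (2,13) (10,17)]:
  edge (1,24)–(2,13): clear
  edge (2,13)–(10,17): clear
  edge (10,17)–(1,24): clear
  midpoint (16,18) outside
  → clear
Obstacle 2 [(3,11) (5,0) (11,8)]:
  edge (3,11)–(5,0): clear
  edge (5,0)–(11,8): clear
  edge (11,8)–(3,11): clear
  midpoint (16,18) outside
  → clear
Obstacle 3 [(13,19) (17,14) (21,16) (24,21)]:
  edge (13,19)–(17,14): crosses AB
  edge (17,14)–(21,16): clear
  edge (21,16)–(24,21): clear
  edge (24,21)–(13,19): crosses AB
  → BLOCKED
Obstacle 4 [(14,3) (24,2) (24,10) (16,11) (14,11)]:
  edge (14,3)–(24,2): clear
  edge (24,2)–(24,10): clear
  edge (24,10)–(16,11): clear
  edge (16,11)–(14,11): clear
  edge (14,11)–(14,3): clear
  midpoint (16,18) outside
  → clear

BLOCKED by obstacle 3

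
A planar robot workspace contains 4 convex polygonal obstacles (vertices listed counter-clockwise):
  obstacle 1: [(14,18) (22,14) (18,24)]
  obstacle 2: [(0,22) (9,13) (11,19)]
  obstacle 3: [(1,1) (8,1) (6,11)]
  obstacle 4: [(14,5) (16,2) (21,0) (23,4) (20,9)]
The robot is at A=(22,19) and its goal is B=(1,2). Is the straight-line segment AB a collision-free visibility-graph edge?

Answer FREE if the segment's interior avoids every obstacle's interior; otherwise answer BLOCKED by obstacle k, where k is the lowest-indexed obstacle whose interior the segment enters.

Obstacle 1 [(14,18) (22,14) (18,24)]:
  edge (14,18)–(22,14): crosses AB
  edge (22,14)–(18,24): crosses AB
  edge (18,24)–(14,18): clear
  → BLOCKED
Obstacle 2 [(0,22) (9,13) (11,19)]:
  edge (0,22)–(9,13): clear
  edge (9,13)–(11,19): clear
  edge (11,19)–(0,22): clear
  midpoint (23/2,21/2) outside
  → clear
Obstacle 3 [(1,1) (8,1) (6,11)]:
  edge (1,1)–(8,1): clear
  edge (8,1)–(6,11): crosses AB
  edge (6,11)–(1,1): crosses AB
  → BLOCKED
Obstacle 4 [(14,5) (16,2) (21,0) (23,4) (20,9)]:
  edge (14,5)–(16,2): clear
  edge (16,2)–(21,0): clear
  edge (21,0)–(23,4): clear
  edge (23,4)–(20,9): clear
  edge (20,9)–(14,5): clear
  midpoint (23/2,21/2) outside
  → clear

BLOCKED by obstacle 1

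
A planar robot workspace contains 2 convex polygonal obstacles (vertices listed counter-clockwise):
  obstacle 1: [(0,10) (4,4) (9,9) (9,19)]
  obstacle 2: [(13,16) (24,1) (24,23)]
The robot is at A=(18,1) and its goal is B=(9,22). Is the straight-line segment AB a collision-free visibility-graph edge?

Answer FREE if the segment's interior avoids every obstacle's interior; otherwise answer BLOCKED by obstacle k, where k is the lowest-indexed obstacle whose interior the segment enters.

FREE

Obstacle 1 [(0,10) (4,4) (9,9) (9,19)]:
  edge (0,10)–(4,4): clear
  edge (4,4)–(9,9): clear
  edge (9,9)–(9,19): clear
  edge (9,19)–(0,10): clear
  midpoint (27/2,23/2) outside
  → clear
Obstacle 2 [(13,16) (24,1) (24,23)]:
  edge (13,16)–(24,1): clear
  edge (24,1)–(24,23): clear
  edge (24,23)–(13,16): clear
  midpoint (27/2,23/2) outside
  → clear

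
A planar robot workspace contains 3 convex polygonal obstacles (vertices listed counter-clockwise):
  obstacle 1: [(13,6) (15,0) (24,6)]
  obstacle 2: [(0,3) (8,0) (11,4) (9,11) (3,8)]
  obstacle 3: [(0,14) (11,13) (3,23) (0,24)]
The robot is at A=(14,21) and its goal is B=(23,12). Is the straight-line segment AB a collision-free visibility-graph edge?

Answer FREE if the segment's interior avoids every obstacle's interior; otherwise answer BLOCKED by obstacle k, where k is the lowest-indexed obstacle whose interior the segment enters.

FREE

Obstacle 1 [(13,6) (15,0) (24,6)]:
  edge (13,6)–(15,0): clear
  edge (15,0)–(24,6): clear
  edge (24,6)–(13,6): clear
  midpoint (37/2,33/2) outside
  → clear
Obstacle 2 [(0,3) (8,0) (11,4) (9,11) (3,8)]:
  edge (0,3)–(8,0): clear
  edge (8,0)–(11,4): clear
  edge (11,4)–(9,11): clear
  edge (9,11)–(3,8): clear
  edge (3,8)–(0,3): clear
  midpoint (37/2,33/2) outside
  → clear
Obstacle 3 [(0,14) (11,13) (3,23) (0,24)]:
  edge (0,14)–(11,13): clear
  edge (11,13)–(3,23): clear
  edge (3,23)–(0,24): clear
  edge (0,24)–(0,14): clear
  midpoint (37/2,33/2) outside
  → clear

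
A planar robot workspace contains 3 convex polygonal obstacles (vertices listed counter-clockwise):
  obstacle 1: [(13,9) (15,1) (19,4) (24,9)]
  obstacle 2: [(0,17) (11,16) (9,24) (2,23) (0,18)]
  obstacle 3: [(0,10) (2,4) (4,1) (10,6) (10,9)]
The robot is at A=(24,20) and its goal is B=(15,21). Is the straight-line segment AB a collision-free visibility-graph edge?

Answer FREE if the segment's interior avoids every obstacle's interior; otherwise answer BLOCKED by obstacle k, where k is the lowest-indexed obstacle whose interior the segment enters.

FREE

Obstacle 1 [(13,9) (15,1) (19,4) (24,9)]:
  edge (13,9)–(15,1): clear
  edge (15,1)–(19,4): clear
  edge (19,4)–(24,9): clear
  edge (24,9)–(13,9): clear
  midpoint (39/2,41/2) outside
  → clear
Obstacle 2 [(0,17) (11,16) (9,24) (2,23) (0,18)]:
  edge (0,17)–(11,16): clear
  edge (11,16)–(9,24): clear
  edge (9,24)–(2,23): clear
  edge (2,23)–(0,18): clear
  edge (0,18)–(0,17): clear
  midpoint (39/2,41/2) outside
  → clear
Obstacle 3 [(0,10) (2,4) (4,1) (10,6) (10,9)]:
  edge (0,10)–(2,4): clear
  edge (2,4)–(4,1): clear
  edge (4,1)–(10,6): clear
  edge (10,6)–(10,9): clear
  edge (10,9)–(0,10): clear
  midpoint (39/2,41/2) outside
  → clear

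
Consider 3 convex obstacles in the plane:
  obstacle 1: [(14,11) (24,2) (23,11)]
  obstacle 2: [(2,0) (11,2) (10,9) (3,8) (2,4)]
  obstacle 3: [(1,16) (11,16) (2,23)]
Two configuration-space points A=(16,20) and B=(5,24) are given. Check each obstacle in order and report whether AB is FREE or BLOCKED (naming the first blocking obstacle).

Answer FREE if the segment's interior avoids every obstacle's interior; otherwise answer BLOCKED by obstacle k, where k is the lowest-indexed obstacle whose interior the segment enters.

FREE

Obstacle 1 [(14,11) (24,2) (23,11)]:
  edge (14,11)–(24,2): clear
  edge (24,2)–(23,11): clear
  edge (23,11)–(14,11): clear
  midpoint (21/2,22) outside
  → clear
Obstacle 2 [(2,0) (11,2) (10,9) (3,8) (2,4)]:
  edge (2,0)–(11,2): clear
  edge (11,2)–(10,9): clear
  edge (10,9)–(3,8): clear
  edge (3,8)–(2,4): clear
  edge (2,4)–(2,0): clear
  midpoint (21/2,22) outside
  → clear
Obstacle 3 [(1,16) (11,16) (2,23)]:
  edge (1,16)–(11,16): clear
  edge (11,16)–(2,23): clear
  edge (2,23)–(1,16): clear
  midpoint (21/2,22) outside
  → clear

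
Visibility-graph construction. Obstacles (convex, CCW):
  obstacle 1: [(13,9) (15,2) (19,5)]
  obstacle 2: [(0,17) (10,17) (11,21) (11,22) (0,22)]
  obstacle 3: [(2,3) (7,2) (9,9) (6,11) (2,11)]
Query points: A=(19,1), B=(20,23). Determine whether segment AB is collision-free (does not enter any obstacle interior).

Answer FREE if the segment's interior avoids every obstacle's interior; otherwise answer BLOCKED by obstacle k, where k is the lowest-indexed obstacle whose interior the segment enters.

FREE

Obstacle 1 [(13,9) (15,2) (19,5)]:
  edge (13,9)–(15,2): clear
  edge (15,2)–(19,5): clear
  edge (19,5)–(13,9): clear
  midpoint (39/2,12) outside
  → clear
Obstacle 2 [(0,17) (10,17) (11,21) (11,22) (0,22)]:
  edge (0,17)–(10,17): clear
  edge (10,17)–(11,21): clear
  edge (11,21)–(11,22): clear
  edge (11,22)–(0,22): clear
  edge (0,22)–(0,17): clear
  midpoint (39/2,12) outside
  → clear
Obstacle 3 [(2,3) (7,2) (9,9) (6,11) (2,11)]:
  edge (2,3)–(7,2): clear
  edge (7,2)–(9,9): clear
  edge (9,9)–(6,11): clear
  edge (6,11)–(2,11): clear
  edge (2,11)–(2,3): clear
  midpoint (39/2,12) outside
  → clear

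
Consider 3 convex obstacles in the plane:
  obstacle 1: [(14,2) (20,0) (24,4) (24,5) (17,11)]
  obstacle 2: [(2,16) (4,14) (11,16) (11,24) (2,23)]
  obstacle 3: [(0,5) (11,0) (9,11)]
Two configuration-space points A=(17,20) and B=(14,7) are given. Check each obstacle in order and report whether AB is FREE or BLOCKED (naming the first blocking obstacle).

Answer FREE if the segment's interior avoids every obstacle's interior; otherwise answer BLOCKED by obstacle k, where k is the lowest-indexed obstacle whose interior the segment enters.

Obstacle 1 [(14,2) (20,0) (24,4) (24,5) (17,11)]:
  edge (14,2)–(20,0): clear
  edge (20,0)–(24,4): clear
  edge (24,4)–(24,5): clear
  edge (24,5)–(17,11): clear
  edge (17,11)–(14,2): clear
  midpoint (31/2,27/2) outside
  → clear
Obstacle 2 [(2,16) (4,14) (11,16) (11,24) (2,23)]:
  edge (2,16)–(4,14): clear
  edge (4,14)–(11,16): clear
  edge (11,16)–(11,24): clear
  edge (11,24)–(2,23): clear
  edge (2,23)–(2,16): clear
  midpoint (31/2,27/2) outside
  → clear
Obstacle 3 [(0,5) (11,0) (9,11)]:
  edge (0,5)–(11,0): clear
  edge (11,0)–(9,11): clear
  edge (9,11)–(0,5): clear
  midpoint (31/2,27/2) outside
  → clear

FREE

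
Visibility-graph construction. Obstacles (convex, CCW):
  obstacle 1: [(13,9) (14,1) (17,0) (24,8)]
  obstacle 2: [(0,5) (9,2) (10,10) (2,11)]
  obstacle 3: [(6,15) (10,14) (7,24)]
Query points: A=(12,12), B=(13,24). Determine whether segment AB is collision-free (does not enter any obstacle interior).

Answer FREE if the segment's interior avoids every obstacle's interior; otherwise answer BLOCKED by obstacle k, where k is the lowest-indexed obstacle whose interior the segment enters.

FREE

Obstacle 1 [(13,9) (14,1) (17,0) (24,8)]:
  edge (13,9)–(14,1): clear
  edge (14,1)–(17,0): clear
  edge (17,0)–(24,8): clear
  edge (24,8)–(13,9): clear
  midpoint (25/2,18) outside
  → clear
Obstacle 2 [(0,5) (9,2) (10,10) (2,11)]:
  edge (0,5)–(9,2): clear
  edge (9,2)–(10,10): clear
  edge (10,10)–(2,11): clear
  edge (2,11)–(0,5): clear
  midpoint (25/2,18) outside
  → clear
Obstacle 3 [(6,15) (10,14) (7,24)]:
  edge (6,15)–(10,14): clear
  edge (10,14)–(7,24): clear
  edge (7,24)–(6,15): clear
  midpoint (25/2,18) outside
  → clear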